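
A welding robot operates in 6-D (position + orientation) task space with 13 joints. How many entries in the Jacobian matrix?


Given: task space dimension = 6, joints = 13
Jacobian is a 6 x 13 matrix
Total entries = rows * columns
Total = 6 * 13
Total = 78

78


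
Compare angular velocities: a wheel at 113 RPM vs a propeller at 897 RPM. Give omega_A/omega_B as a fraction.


Given: RPM_A = 113, RPM_B = 897
omega = 2*pi*RPM/60, so omega_A/omega_B = RPM_A / RPM_B
omega_A/omega_B = 113 / 897
omega_A/omega_B = 113/897

113/897


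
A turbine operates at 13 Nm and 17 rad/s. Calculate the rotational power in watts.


Given: tau = 13 Nm, omega = 17 rad/s
Using P = tau * omega
P = 13 * 17
P = 221 W

221 W


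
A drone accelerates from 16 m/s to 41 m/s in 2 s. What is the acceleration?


Given: initial velocity v0 = 16 m/s, final velocity v = 41 m/s, time t = 2 s
Using a = (v - v0) / t
a = (41 - 16) / 2
a = 25 / 2
a = 25/2 m/s^2

25/2 m/s^2


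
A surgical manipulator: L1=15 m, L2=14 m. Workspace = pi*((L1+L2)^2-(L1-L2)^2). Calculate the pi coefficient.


Given: L1 = 15, L2 = 14
(L1+L2)^2 = (29)^2 = 841
(L1-L2)^2 = (1)^2 = 1
Difference = 841 - 1 = 840
This equals 4*L1*L2 = 4*15*14 = 840
Workspace area = 840*pi

840


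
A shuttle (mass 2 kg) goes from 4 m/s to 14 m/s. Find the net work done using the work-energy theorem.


Given: m = 2 kg, v0 = 4 m/s, v = 14 m/s
Using W = (1/2)*m*(v^2 - v0^2)
v^2 = 14^2 = 196
v0^2 = 4^2 = 16
v^2 - v0^2 = 196 - 16 = 180
W = (1/2)*2*180 = 180 J

180 J


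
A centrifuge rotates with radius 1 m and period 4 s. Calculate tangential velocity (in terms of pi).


Given: radius r = 1 m, period T = 4 s
Using v = 2*pi*r / T
v = 2*pi*1 / 4
v = 2*pi / 4
v = 1/2*pi m/s

1/2*pi m/s


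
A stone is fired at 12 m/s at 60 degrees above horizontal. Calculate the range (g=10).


Given: v0 = 12 m/s, theta = 60 deg, g = 10 m/s^2
sin(2*60) = sin(120) = sqrt(3)/2
Using R = v0^2 * sin(2*theta) / g
R = 12^2 * (sqrt(3)/2) / 10
R = 144 * sqrt(3) / 20
R = 36/5*sqrt(3) m

36/5*sqrt(3) m


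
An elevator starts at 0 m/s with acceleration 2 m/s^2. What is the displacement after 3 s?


Given: v0 = 0 m/s, a = 2 m/s^2, t = 3 s
Using s = v0*t + (1/2)*a*t^2
s = 0*3 + (1/2)*2*3^2
s = 0 + (1/2)*18
s = 0 + 9
s = 9

9 m


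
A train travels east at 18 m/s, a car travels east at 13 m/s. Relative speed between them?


Given: v_A = 18 m/s east, v_B = 13 m/s east
Both move in the same direction; relative speed = |v_A - v_B|
|18 - 13| = |5|
= 5 m/s

5 m/s


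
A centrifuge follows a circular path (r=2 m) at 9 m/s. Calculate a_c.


Given: v = 9 m/s, r = 2 m
Using a_c = v^2 / r
a_c = 9^2 / 2
a_c = 81 / 2
a_c = 81/2 m/s^2

81/2 m/s^2


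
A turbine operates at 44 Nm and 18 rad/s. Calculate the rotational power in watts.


Given: tau = 44 Nm, omega = 18 rad/s
Using P = tau * omega
P = 44 * 18
P = 792 W

792 W


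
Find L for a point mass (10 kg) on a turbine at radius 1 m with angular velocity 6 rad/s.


Given: m = 10 kg, r = 1 m, omega = 6 rad/s
For a point mass: I = m*r^2
I = 10*1^2 = 10*1 = 10
L = I*omega = 10*6
L = 60 kg*m^2/s

60 kg*m^2/s


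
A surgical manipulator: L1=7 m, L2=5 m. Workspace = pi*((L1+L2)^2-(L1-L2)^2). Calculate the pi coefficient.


Given: L1 = 7, L2 = 5
(L1+L2)^2 = (12)^2 = 144
(L1-L2)^2 = (2)^2 = 4
Difference = 144 - 4 = 140
This equals 4*L1*L2 = 4*7*5 = 140
Workspace area = 140*pi

140


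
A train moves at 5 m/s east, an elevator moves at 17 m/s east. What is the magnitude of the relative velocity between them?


Given: v_A = 5 m/s east, v_B = 17 m/s east
Both move in the same direction; relative speed = |v_A - v_B|
|5 - 17| = |-12|
= 12 m/s

12 m/s


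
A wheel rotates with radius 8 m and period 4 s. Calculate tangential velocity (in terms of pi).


Given: radius r = 8 m, period T = 4 s
Using v = 2*pi*r / T
v = 2*pi*8 / 4
v = 16*pi / 4
v = 4*pi m/s

4*pi m/s


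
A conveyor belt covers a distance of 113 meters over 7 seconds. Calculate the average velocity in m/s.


Given: distance d = 113 m, time t = 7 s
Using v = d / t
v = 113 / 7
v = 113/7 m/s

113/7 m/s


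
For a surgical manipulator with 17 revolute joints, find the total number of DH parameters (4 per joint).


Given: 17 joints, 4 DH parameters per joint (d, theta, a, alpha)
Total DH parameters = number_of_joints * 4
Total = 17 * 4
Total = 68

68


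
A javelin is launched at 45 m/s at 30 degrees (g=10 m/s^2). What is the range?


Given: v0 = 45 m/s, theta = 30 deg, g = 10 m/s^2
sin(2*30) = sin(60) = sqrt(3)/2
Using R = v0^2 * sin(2*theta) / g
R = 45^2 * (sqrt(3)/2) / 10
R = 2025 * sqrt(3) / 20
R = 405/4*sqrt(3) m

405/4*sqrt(3) m


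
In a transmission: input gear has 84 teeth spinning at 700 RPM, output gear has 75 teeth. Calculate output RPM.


Given: N1 = 84 teeth, w1 = 700 RPM, N2 = 75 teeth
Using N1*w1 = N2*w2
w2 = N1*w1 / N2
w2 = 84*700 / 75
w2 = 58800 / 75
w2 = 784 RPM

784 RPM


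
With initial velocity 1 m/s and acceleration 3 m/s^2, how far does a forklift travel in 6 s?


Given: v0 = 1 m/s, a = 3 m/s^2, t = 6 s
Using s = v0*t + (1/2)*a*t^2
s = 1*6 + (1/2)*3*6^2
s = 6 + (1/2)*108
s = 6 + 54
s = 60

60 m


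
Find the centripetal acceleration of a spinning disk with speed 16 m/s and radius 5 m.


Given: v = 16 m/s, r = 5 m
Using a_c = v^2 / r
a_c = 16^2 / 5
a_c = 256 / 5
a_c = 256/5 m/s^2

256/5 m/s^2


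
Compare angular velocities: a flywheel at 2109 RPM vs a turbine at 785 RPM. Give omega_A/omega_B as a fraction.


Given: RPM_A = 2109, RPM_B = 785
omega = 2*pi*RPM/60, so omega_A/omega_B = RPM_A / RPM_B
omega_A/omega_B = 2109 / 785
omega_A/omega_B = 2109/785

2109/785


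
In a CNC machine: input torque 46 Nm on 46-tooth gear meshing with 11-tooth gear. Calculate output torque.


Given: N1 = 46, N2 = 11, T1 = 46 Nm
Using T2/T1 = N2/N1
T2 = T1 * N2 / N1
T2 = 46 * 11 / 46
T2 = 506 / 46
T2 = 11 Nm

11 Nm


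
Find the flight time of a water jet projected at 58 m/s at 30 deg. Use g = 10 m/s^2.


Given: v0 = 58 m/s, theta = 30 deg, g = 10 m/s^2
sin(30) = 1/2
Using T = 2*v0*sin(theta) / g
T = 2*58*1/2 / 10
T = 58 / 10
T = 29/5 s

29/5 s


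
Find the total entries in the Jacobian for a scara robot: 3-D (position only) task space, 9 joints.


Given: task space dimension = 3, joints = 9
Jacobian is a 3 x 9 matrix
Total entries = rows * columns
Total = 3 * 9
Total = 27

27


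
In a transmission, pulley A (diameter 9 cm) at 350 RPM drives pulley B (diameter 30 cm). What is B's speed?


Given: D1 = 9 cm, w1 = 350 RPM, D2 = 30 cm
Using D1*w1 = D2*w2
w2 = D1*w1 / D2
w2 = 9*350 / 30
w2 = 3150 / 30
w2 = 105 RPM

105 RPM


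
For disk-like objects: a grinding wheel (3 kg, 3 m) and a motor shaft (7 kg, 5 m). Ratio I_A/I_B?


Given: M1=3 kg, R1=3 m, M2=7 kg, R2=5 m
For a disk: I = (1/2)*M*R^2, so I_A/I_B = (M1*R1^2)/(M2*R2^2)
M1*R1^2 = 3*9 = 27
M2*R2^2 = 7*25 = 175
I_A/I_B = 27/175 = 27/175

27/175


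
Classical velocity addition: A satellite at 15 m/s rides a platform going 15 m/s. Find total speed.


Given: object velocity = 15 m/s, platform velocity = 15 m/s (same direction)
Using classical velocity addition: v_total = v_object + v_platform
v_total = 15 + 15
v_total = 30 m/s

30 m/s


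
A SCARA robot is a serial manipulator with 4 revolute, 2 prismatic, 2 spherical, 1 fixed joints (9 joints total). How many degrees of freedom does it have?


Given: serial robot with 4 revolute, 2 prismatic, 2 spherical, 1 fixed joints
DOF contribution per joint type: revolute=1, prismatic=1, spherical=3, fixed=0
DOF = 4*1 + 2*1 + 2*3 + 1*0
DOF = 12

12


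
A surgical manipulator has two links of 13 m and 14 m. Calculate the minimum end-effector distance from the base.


Given: L1 = 13 m, L2 = 14 m
For a 2-link planar arm, min reach = |L1 - L2| (second link folded back)
Min reach = |13 - 14|
Min reach = 1 m

1 m


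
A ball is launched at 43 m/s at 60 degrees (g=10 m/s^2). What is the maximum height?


Given: v0 = 43 m/s, theta = 60 deg, g = 10 m/s^2
sin^2(60) = 3/4
Using H = v0^2 * sin^2(theta) / (2*g)
H = 43^2 * 3/4 / (2*10)
H = 1849 * 3/4 / 20
H = 5547/4 / 20
H = 5547/80 m

5547/80 m


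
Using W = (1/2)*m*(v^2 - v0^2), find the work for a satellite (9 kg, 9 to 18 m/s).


Given: m = 9 kg, v0 = 9 m/s, v = 18 m/s
Using W = (1/2)*m*(v^2 - v0^2)
v^2 = 18^2 = 324
v0^2 = 9^2 = 81
v^2 - v0^2 = 324 - 81 = 243
W = (1/2)*9*243 = 2187/2 J

2187/2 J


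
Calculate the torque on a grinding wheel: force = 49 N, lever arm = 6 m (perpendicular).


Given: F = 49 N, r = 6 m, angle = 90 deg (perpendicular)
Using tau = F * r * sin(90)
sin(90) = 1
tau = 49 * 6 * 1
tau = 294 Nm

294 Nm


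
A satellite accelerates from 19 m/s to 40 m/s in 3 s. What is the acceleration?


Given: initial velocity v0 = 19 m/s, final velocity v = 40 m/s, time t = 3 s
Using a = (v - v0) / t
a = (40 - 19) / 3
a = 21 / 3
a = 7 m/s^2

7 m/s^2


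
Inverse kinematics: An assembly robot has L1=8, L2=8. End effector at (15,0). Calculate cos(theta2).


Given: L1 = 8, L2 = 8, target (x, y) = (15, 0)
Using cos(theta2) = (x^2 + y^2 - L1^2 - L2^2) / (2*L1*L2)
x^2 + y^2 = 15^2 + 0 = 225
L1^2 + L2^2 = 64 + 64 = 128
Numerator = 225 - 128 = 97
Denominator = 2*8*8 = 128
cos(theta2) = 97/128 = 97/128

97/128


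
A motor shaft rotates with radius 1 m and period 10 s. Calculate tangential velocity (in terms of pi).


Given: radius r = 1 m, period T = 10 s
Using v = 2*pi*r / T
v = 2*pi*1 / 10
v = 2*pi / 10
v = 1/5*pi m/s

1/5*pi m/s


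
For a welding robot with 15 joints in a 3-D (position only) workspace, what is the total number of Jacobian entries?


Given: task space dimension = 3, joints = 15
Jacobian is a 3 x 15 matrix
Total entries = rows * columns
Total = 3 * 15
Total = 45

45


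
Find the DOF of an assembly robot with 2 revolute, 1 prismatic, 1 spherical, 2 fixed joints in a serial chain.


Given: serial robot with 2 revolute, 1 prismatic, 1 spherical, 2 fixed joints
DOF contribution per joint type: revolute=1, prismatic=1, spherical=3, fixed=0
DOF = 2*1 + 1*1 + 1*3 + 2*0
DOF = 6

6


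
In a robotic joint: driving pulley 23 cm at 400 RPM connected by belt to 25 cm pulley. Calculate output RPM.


Given: D1 = 23 cm, w1 = 400 RPM, D2 = 25 cm
Using D1*w1 = D2*w2
w2 = D1*w1 / D2
w2 = 23*400 / 25
w2 = 9200 / 25
w2 = 368 RPM

368 RPM


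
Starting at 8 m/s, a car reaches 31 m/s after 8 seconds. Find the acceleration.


Given: initial velocity v0 = 8 m/s, final velocity v = 31 m/s, time t = 8 s
Using a = (v - v0) / t
a = (31 - 8) / 8
a = 23 / 8
a = 23/8 m/s^2

23/8 m/s^2


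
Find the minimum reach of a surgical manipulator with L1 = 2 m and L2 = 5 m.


Given: L1 = 2 m, L2 = 5 m
For a 2-link planar arm, min reach = |L1 - L2| (second link folded back)
Min reach = |2 - 5|
Min reach = 3 m

3 m


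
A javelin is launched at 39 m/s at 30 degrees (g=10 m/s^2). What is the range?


Given: v0 = 39 m/s, theta = 30 deg, g = 10 m/s^2
sin(2*30) = sin(60) = sqrt(3)/2
Using R = v0^2 * sin(2*theta) / g
R = 39^2 * (sqrt(3)/2) / 10
R = 1521 * sqrt(3) / 20
R = 1521/20*sqrt(3) m

1521/20*sqrt(3) m


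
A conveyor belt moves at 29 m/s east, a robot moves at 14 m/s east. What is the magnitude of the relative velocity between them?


Given: v_A = 29 m/s east, v_B = 14 m/s east
Both move in the same direction; relative speed = |v_A - v_B|
|29 - 14| = |15|
= 15 m/s

15 m/s


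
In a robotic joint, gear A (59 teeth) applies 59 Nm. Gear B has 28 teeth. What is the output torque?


Given: N1 = 59, N2 = 28, T1 = 59 Nm
Using T2/T1 = N2/N1
T2 = T1 * N2 / N1
T2 = 59 * 28 / 59
T2 = 1652 / 59
T2 = 28 Nm

28 Nm


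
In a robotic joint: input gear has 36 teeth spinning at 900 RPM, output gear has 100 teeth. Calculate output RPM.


Given: N1 = 36 teeth, w1 = 900 RPM, N2 = 100 teeth
Using N1*w1 = N2*w2
w2 = N1*w1 / N2
w2 = 36*900 / 100
w2 = 32400 / 100
w2 = 324 RPM

324 RPM


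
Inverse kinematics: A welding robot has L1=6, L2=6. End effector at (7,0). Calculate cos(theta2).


Given: L1 = 6, L2 = 6, target (x, y) = (7, 0)
Using cos(theta2) = (x^2 + y^2 - L1^2 - L2^2) / (2*L1*L2)
x^2 + y^2 = 7^2 + 0 = 49
L1^2 + L2^2 = 36 + 36 = 72
Numerator = 49 - 72 = -23
Denominator = 2*6*6 = 72
cos(theta2) = -23/72 = -23/72

-23/72


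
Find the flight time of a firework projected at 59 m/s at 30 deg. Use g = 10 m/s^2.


Given: v0 = 59 m/s, theta = 30 deg, g = 10 m/s^2
sin(30) = 1/2
Using T = 2*v0*sin(theta) / g
T = 2*59*1/2 / 10
T = 59 / 10
T = 59/10 s

59/10 s


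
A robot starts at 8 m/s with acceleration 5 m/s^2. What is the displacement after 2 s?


Given: v0 = 8 m/s, a = 5 m/s^2, t = 2 s
Using s = v0*t + (1/2)*a*t^2
s = 8*2 + (1/2)*5*2^2
s = 16 + (1/2)*20
s = 16 + 10
s = 26

26 m


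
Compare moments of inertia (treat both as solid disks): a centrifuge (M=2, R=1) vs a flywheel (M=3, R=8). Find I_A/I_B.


Given: M1=2 kg, R1=1 m, M2=3 kg, R2=8 m
For a disk: I = (1/2)*M*R^2, so I_A/I_B = (M1*R1^2)/(M2*R2^2)
M1*R1^2 = 2*1 = 2
M2*R2^2 = 3*64 = 192
I_A/I_B = 2/192 = 1/96

1/96


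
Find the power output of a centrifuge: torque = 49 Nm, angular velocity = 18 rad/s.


Given: tau = 49 Nm, omega = 18 rad/s
Using P = tau * omega
P = 49 * 18
P = 882 W

882 W


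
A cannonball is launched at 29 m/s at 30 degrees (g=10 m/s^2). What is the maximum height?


Given: v0 = 29 m/s, theta = 30 deg, g = 10 m/s^2
sin^2(30) = 1/4
Using H = v0^2 * sin^2(theta) / (2*g)
H = 29^2 * 1/4 / (2*10)
H = 841 * 1/4 / 20
H = 841/4 / 20
H = 841/80 m

841/80 m


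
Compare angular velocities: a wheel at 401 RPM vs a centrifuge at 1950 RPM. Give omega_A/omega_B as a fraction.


Given: RPM_A = 401, RPM_B = 1950
omega = 2*pi*RPM/60, so omega_A/omega_B = RPM_A / RPM_B
omega_A/omega_B = 401 / 1950
omega_A/omega_B = 401/1950

401/1950


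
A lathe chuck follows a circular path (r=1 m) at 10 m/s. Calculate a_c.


Given: v = 10 m/s, r = 1 m
Using a_c = v^2 / r
a_c = 10^2 / 1
a_c = 100 / 1
a_c = 100 m/s^2

100 m/s^2


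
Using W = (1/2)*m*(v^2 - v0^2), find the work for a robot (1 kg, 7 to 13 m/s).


Given: m = 1 kg, v0 = 7 m/s, v = 13 m/s
Using W = (1/2)*m*(v^2 - v0^2)
v^2 = 13^2 = 169
v0^2 = 7^2 = 49
v^2 - v0^2 = 169 - 49 = 120
W = (1/2)*1*120 = 60 J

60 J


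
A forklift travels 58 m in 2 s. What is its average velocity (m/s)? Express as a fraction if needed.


Given: distance d = 58 m, time t = 2 s
Using v = d / t
v = 58 / 2
v = 29 m/s

29 m/s


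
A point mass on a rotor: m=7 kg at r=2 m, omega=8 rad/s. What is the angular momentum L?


Given: m = 7 kg, r = 2 m, omega = 8 rad/s
For a point mass: I = m*r^2
I = 7*2^2 = 7*4 = 28
L = I*omega = 28*8
L = 224 kg*m^2/s

224 kg*m^2/s


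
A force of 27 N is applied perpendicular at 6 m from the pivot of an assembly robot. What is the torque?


Given: F = 27 N, r = 6 m, angle = 90 deg (perpendicular)
Using tau = F * r * sin(90)
sin(90) = 1
tau = 27 * 6 * 1
tau = 162 Nm

162 Nm


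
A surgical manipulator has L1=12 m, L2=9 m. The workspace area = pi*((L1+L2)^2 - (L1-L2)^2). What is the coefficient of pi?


Given: L1 = 12, L2 = 9
(L1+L2)^2 = (21)^2 = 441
(L1-L2)^2 = (3)^2 = 9
Difference = 441 - 9 = 432
This equals 4*L1*L2 = 4*12*9 = 432
Workspace area = 432*pi

432


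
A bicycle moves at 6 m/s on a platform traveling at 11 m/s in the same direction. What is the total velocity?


Given: object velocity = 6 m/s, platform velocity = 11 m/s (same direction)
Using classical velocity addition: v_total = v_object + v_platform
v_total = 6 + 11
v_total = 17 m/s

17 m/s


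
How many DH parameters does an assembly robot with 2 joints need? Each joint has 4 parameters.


Given: 2 joints, 4 DH parameters per joint (d, theta, a, alpha)
Total DH parameters = number_of_joints * 4
Total = 2 * 4
Total = 8

8


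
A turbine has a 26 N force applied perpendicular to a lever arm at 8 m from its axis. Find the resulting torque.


Given: F = 26 N, r = 8 m, angle = 90 deg (perpendicular)
Using tau = F * r * sin(90)
sin(90) = 1
tau = 26 * 8 * 1
tau = 208 Nm

208 Nm


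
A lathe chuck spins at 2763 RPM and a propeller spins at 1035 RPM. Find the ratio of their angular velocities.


Given: RPM_A = 2763, RPM_B = 1035
omega = 2*pi*RPM/60, so omega_A/omega_B = RPM_A / RPM_B
omega_A/omega_B = 2763 / 1035
omega_A/omega_B = 307/115

307/115


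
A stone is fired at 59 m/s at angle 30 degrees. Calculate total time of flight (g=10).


Given: v0 = 59 m/s, theta = 30 deg, g = 10 m/s^2
sin(30) = 1/2
Using T = 2*v0*sin(theta) / g
T = 2*59*1/2 / 10
T = 59 / 10
T = 59/10 s

59/10 s


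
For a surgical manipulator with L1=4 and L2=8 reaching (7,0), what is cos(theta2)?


Given: L1 = 4, L2 = 8, target (x, y) = (7, 0)
Using cos(theta2) = (x^2 + y^2 - L1^2 - L2^2) / (2*L1*L2)
x^2 + y^2 = 7^2 + 0 = 49
L1^2 + L2^2 = 16 + 64 = 80
Numerator = 49 - 80 = -31
Denominator = 2*4*8 = 64
cos(theta2) = -31/64 = -31/64

-31/64


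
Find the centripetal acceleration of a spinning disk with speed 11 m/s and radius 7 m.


Given: v = 11 m/s, r = 7 m
Using a_c = v^2 / r
a_c = 11^2 / 7
a_c = 121 / 7
a_c = 121/7 m/s^2

121/7 m/s^2


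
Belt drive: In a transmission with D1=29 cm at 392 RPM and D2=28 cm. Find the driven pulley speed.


Given: D1 = 29 cm, w1 = 392 RPM, D2 = 28 cm
Using D1*w1 = D2*w2
w2 = D1*w1 / D2
w2 = 29*392 / 28
w2 = 11368 / 28
w2 = 406 RPM

406 RPM


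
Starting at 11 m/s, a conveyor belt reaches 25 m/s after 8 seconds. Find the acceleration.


Given: initial velocity v0 = 11 m/s, final velocity v = 25 m/s, time t = 8 s
Using a = (v - v0) / t
a = (25 - 11) / 8
a = 14 / 8
a = 7/4 m/s^2

7/4 m/s^2


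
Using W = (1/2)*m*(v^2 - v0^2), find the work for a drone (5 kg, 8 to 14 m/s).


Given: m = 5 kg, v0 = 8 m/s, v = 14 m/s
Using W = (1/2)*m*(v^2 - v0^2)
v^2 = 14^2 = 196
v0^2 = 8^2 = 64
v^2 - v0^2 = 196 - 64 = 132
W = (1/2)*5*132 = 330 J

330 J


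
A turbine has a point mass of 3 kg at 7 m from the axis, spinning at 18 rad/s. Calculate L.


Given: m = 3 kg, r = 7 m, omega = 18 rad/s
For a point mass: I = m*r^2
I = 3*7^2 = 3*49 = 147
L = I*omega = 147*18
L = 2646 kg*m^2/s

2646 kg*m^2/s


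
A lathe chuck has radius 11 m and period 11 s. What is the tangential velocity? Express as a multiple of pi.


Given: radius r = 11 m, period T = 11 s
Using v = 2*pi*r / T
v = 2*pi*11 / 11
v = 22*pi / 11
v = 2*pi m/s

2*pi m/s


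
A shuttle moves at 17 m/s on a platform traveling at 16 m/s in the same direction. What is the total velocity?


Given: object velocity = 17 m/s, platform velocity = 16 m/s (same direction)
Using classical velocity addition: v_total = v_object + v_platform
v_total = 17 + 16
v_total = 33 m/s

33 m/s


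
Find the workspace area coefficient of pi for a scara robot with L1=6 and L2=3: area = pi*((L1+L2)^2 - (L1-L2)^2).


Given: L1 = 6, L2 = 3
(L1+L2)^2 = (9)^2 = 81
(L1-L2)^2 = (3)^2 = 9
Difference = 81 - 9 = 72
This equals 4*L1*L2 = 4*6*3 = 72
Workspace area = 72*pi

72


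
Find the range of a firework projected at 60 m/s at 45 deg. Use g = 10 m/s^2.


Given: v0 = 60 m/s, theta = 45 deg, g = 10 m/s^2
sin(2*45) = sin(90) = 1
Using R = v0^2 * sin(2*theta) / g
R = 60^2 * 1 / 10
R = 3600 / 10
R = 360 m

360 m


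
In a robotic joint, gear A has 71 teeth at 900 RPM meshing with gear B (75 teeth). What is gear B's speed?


Given: N1 = 71 teeth, w1 = 900 RPM, N2 = 75 teeth
Using N1*w1 = N2*w2
w2 = N1*w1 / N2
w2 = 71*900 / 75
w2 = 63900 / 75
w2 = 852 RPM

852 RPM


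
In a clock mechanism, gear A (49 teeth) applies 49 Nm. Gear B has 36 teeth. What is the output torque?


Given: N1 = 49, N2 = 36, T1 = 49 Nm
Using T2/T1 = N2/N1
T2 = T1 * N2 / N1
T2 = 49 * 36 / 49
T2 = 1764 / 49
T2 = 36 Nm

36 Nm


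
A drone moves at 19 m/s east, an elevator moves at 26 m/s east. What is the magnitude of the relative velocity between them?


Given: v_A = 19 m/s east, v_B = 26 m/s east
Both move in the same direction; relative speed = |v_A - v_B|
|19 - 26| = |-7|
= 7 m/s

7 m/s


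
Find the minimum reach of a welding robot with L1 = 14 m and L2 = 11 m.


Given: L1 = 14 m, L2 = 11 m
For a 2-link planar arm, min reach = |L1 - L2| (second link folded back)
Min reach = |14 - 11|
Min reach = 3 m

3 m


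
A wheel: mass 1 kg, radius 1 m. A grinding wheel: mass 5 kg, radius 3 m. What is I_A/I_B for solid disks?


Given: M1=1 kg, R1=1 m, M2=5 kg, R2=3 m
For a disk: I = (1/2)*M*R^2, so I_A/I_B = (M1*R1^2)/(M2*R2^2)
M1*R1^2 = 1*1 = 1
M2*R2^2 = 5*9 = 45
I_A/I_B = 1/45 = 1/45

1/45


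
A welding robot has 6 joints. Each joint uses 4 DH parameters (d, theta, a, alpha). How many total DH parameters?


Given: 6 joints, 4 DH parameters per joint (d, theta, a, alpha)
Total DH parameters = number_of_joints * 4
Total = 6 * 4
Total = 24

24


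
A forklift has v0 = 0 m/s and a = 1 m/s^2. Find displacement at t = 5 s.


Given: v0 = 0 m/s, a = 1 m/s^2, t = 5 s
Using s = v0*t + (1/2)*a*t^2
s = 0*5 + (1/2)*1*5^2
s = 0 + (1/2)*25
s = 0 + 25/2
s = 25/2

25/2 m


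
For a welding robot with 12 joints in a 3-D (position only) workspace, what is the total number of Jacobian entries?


Given: task space dimension = 3, joints = 12
Jacobian is a 3 x 12 matrix
Total entries = rows * columns
Total = 3 * 12
Total = 36

36


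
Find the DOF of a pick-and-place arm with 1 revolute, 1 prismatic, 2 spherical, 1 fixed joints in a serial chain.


Given: serial robot with 1 revolute, 1 prismatic, 2 spherical, 1 fixed joints
DOF contribution per joint type: revolute=1, prismatic=1, spherical=3, fixed=0
DOF = 1*1 + 1*1 + 2*3 + 1*0
DOF = 8

8


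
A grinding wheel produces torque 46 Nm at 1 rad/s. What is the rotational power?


Given: tau = 46 Nm, omega = 1 rad/s
Using P = tau * omega
P = 46 * 1
P = 46 W

46 W


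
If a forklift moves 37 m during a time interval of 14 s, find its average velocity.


Given: distance d = 37 m, time t = 14 s
Using v = d / t
v = 37 / 14
v = 37/14 m/s

37/14 m/s


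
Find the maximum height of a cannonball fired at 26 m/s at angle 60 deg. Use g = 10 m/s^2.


Given: v0 = 26 m/s, theta = 60 deg, g = 10 m/s^2
sin^2(60) = 3/4
Using H = v0^2 * sin^2(theta) / (2*g)
H = 26^2 * 3/4 / (2*10)
H = 676 * 3/4 / 20
H = 507 / 20
H = 507/20 m

507/20 m


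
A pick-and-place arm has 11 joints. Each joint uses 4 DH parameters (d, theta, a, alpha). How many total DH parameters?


Given: 11 joints, 4 DH parameters per joint (d, theta, a, alpha)
Total DH parameters = number_of_joints * 4
Total = 11 * 4
Total = 44

44


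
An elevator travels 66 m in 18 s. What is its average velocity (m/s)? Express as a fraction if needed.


Given: distance d = 66 m, time t = 18 s
Using v = d / t
v = 66 / 18
v = 11/3 m/s

11/3 m/s


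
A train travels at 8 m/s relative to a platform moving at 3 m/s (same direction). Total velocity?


Given: object velocity = 8 m/s, platform velocity = 3 m/s (same direction)
Using classical velocity addition: v_total = v_object + v_platform
v_total = 8 + 3
v_total = 11 m/s

11 m/s


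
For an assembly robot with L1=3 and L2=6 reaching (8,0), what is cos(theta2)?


Given: L1 = 3, L2 = 6, target (x, y) = (8, 0)
Using cos(theta2) = (x^2 + y^2 - L1^2 - L2^2) / (2*L1*L2)
x^2 + y^2 = 8^2 + 0 = 64
L1^2 + L2^2 = 9 + 36 = 45
Numerator = 64 - 45 = 19
Denominator = 2*3*6 = 36
cos(theta2) = 19/36 = 19/36

19/36


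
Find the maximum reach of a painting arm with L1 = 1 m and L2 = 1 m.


Given: L1 = 1 m, L2 = 1 m
For a 2-link planar arm, max reach = L1 + L2 (fully extended)
Max reach = 1 + 1
Max reach = 2 m

2 m


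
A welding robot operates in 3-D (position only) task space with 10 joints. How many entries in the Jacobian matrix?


Given: task space dimension = 3, joints = 10
Jacobian is a 3 x 10 matrix
Total entries = rows * columns
Total = 3 * 10
Total = 30

30


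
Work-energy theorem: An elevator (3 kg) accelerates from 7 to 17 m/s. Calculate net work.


Given: m = 3 kg, v0 = 7 m/s, v = 17 m/s
Using W = (1/2)*m*(v^2 - v0^2)
v^2 = 17^2 = 289
v0^2 = 7^2 = 49
v^2 - v0^2 = 289 - 49 = 240
W = (1/2)*3*240 = 360 J

360 J


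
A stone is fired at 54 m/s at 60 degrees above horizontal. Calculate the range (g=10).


Given: v0 = 54 m/s, theta = 60 deg, g = 10 m/s^2
sin(2*60) = sin(120) = sqrt(3)/2
Using R = v0^2 * sin(2*theta) / g
R = 54^2 * (sqrt(3)/2) / 10
R = 2916 * sqrt(3) / 20
R = 729/5*sqrt(3) m

729/5*sqrt(3) m


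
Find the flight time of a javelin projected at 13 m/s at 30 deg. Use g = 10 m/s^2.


Given: v0 = 13 m/s, theta = 30 deg, g = 10 m/s^2
sin(30) = 1/2
Using T = 2*v0*sin(theta) / g
T = 2*13*1/2 / 10
T = 13 / 10
T = 13/10 s

13/10 s


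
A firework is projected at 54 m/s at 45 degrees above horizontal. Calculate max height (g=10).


Given: v0 = 54 m/s, theta = 45 deg, g = 10 m/s^2
sin^2(45) = 1/2
Using H = v0^2 * sin^2(theta) / (2*g)
H = 54^2 * 1/2 / (2*10)
H = 2916 * 1/2 / 20
H = 1458 / 20
H = 729/10 m

729/10 m


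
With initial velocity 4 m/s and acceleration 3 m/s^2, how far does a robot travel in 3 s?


Given: v0 = 4 m/s, a = 3 m/s^2, t = 3 s
Using s = v0*t + (1/2)*a*t^2
s = 4*3 + (1/2)*3*3^2
s = 12 + (1/2)*27
s = 12 + 27/2
s = 51/2

51/2 m


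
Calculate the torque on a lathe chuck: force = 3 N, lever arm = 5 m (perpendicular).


Given: F = 3 N, r = 5 m, angle = 90 deg (perpendicular)
Using tau = F * r * sin(90)
sin(90) = 1
tau = 3 * 5 * 1
tau = 15 Nm

15 Nm


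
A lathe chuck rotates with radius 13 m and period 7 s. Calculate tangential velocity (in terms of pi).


Given: radius r = 13 m, period T = 7 s
Using v = 2*pi*r / T
v = 2*pi*13 / 7
v = 26*pi / 7
v = 26/7*pi m/s

26/7*pi m/s


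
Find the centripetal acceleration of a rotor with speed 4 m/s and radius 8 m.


Given: v = 4 m/s, r = 8 m
Using a_c = v^2 / r
a_c = 4^2 / 8
a_c = 16 / 8
a_c = 2 m/s^2

2 m/s^2


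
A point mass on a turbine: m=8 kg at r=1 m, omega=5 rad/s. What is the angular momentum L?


Given: m = 8 kg, r = 1 m, omega = 5 rad/s
For a point mass: I = m*r^2
I = 8*1^2 = 8*1 = 8
L = I*omega = 8*5
L = 40 kg*m^2/s

40 kg*m^2/s


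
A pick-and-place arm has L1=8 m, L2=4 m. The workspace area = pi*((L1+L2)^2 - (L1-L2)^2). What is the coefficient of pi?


Given: L1 = 8, L2 = 4
(L1+L2)^2 = (12)^2 = 144
(L1-L2)^2 = (4)^2 = 16
Difference = 144 - 16 = 128
This equals 4*L1*L2 = 4*8*4 = 128
Workspace area = 128*pi

128


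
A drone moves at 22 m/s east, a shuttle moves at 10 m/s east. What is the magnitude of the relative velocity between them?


Given: v_A = 22 m/s east, v_B = 10 m/s east
Both move in the same direction; relative speed = |v_A - v_B|
|22 - 10| = |12|
= 12 m/s

12 m/s


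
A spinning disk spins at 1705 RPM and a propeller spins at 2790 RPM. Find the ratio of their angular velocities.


Given: RPM_A = 1705, RPM_B = 2790
omega = 2*pi*RPM/60, so omega_A/omega_B = RPM_A / RPM_B
omega_A/omega_B = 1705 / 2790
omega_A/omega_B = 11/18

11/18


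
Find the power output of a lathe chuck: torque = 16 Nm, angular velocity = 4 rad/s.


Given: tau = 16 Nm, omega = 4 rad/s
Using P = tau * omega
P = 16 * 4
P = 64 W

64 W


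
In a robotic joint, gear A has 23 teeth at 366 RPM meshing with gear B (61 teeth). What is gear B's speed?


Given: N1 = 23 teeth, w1 = 366 RPM, N2 = 61 teeth
Using N1*w1 = N2*w2
w2 = N1*w1 / N2
w2 = 23*366 / 61
w2 = 8418 / 61
w2 = 138 RPM

138 RPM


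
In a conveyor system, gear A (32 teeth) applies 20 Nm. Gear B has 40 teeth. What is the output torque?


Given: N1 = 32, N2 = 40, T1 = 20 Nm
Using T2/T1 = N2/N1
T2 = T1 * N2 / N1
T2 = 20 * 40 / 32
T2 = 800 / 32
T2 = 25 Nm

25 Nm


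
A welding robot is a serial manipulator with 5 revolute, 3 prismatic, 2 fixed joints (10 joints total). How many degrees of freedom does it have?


Given: serial robot with 5 revolute, 3 prismatic, 2 fixed joints
DOF contribution per joint type: revolute=1, prismatic=1, spherical=3, fixed=0
DOF = 5*1 + 3*1 + 2*0
DOF = 8

8


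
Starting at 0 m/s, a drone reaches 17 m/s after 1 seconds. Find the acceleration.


Given: initial velocity v0 = 0 m/s, final velocity v = 17 m/s, time t = 1 s
Using a = (v - v0) / t
a = (17 - 0) / 1
a = 17 / 1
a = 17 m/s^2

17 m/s^2


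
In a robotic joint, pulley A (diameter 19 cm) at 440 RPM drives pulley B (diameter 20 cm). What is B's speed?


Given: D1 = 19 cm, w1 = 440 RPM, D2 = 20 cm
Using D1*w1 = D2*w2
w2 = D1*w1 / D2
w2 = 19*440 / 20
w2 = 8360 / 20
w2 = 418 RPM

418 RPM


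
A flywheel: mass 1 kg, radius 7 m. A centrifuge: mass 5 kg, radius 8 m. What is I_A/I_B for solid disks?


Given: M1=1 kg, R1=7 m, M2=5 kg, R2=8 m
For a disk: I = (1/2)*M*R^2, so I_A/I_B = (M1*R1^2)/(M2*R2^2)
M1*R1^2 = 1*49 = 49
M2*R2^2 = 5*64 = 320
I_A/I_B = 49/320 = 49/320

49/320


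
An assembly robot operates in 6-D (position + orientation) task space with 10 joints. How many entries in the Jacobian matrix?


Given: task space dimension = 6, joints = 10
Jacobian is a 6 x 10 matrix
Total entries = rows * columns
Total = 6 * 10
Total = 60

60


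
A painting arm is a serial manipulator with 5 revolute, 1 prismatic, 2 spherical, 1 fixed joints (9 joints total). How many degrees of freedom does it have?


Given: serial robot with 5 revolute, 1 prismatic, 2 spherical, 1 fixed joints
DOF contribution per joint type: revolute=1, prismatic=1, spherical=3, fixed=0
DOF = 5*1 + 1*1 + 2*3 + 1*0
DOF = 12

12


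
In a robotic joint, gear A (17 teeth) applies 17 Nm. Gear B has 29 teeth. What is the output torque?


Given: N1 = 17, N2 = 29, T1 = 17 Nm
Using T2/T1 = N2/N1
T2 = T1 * N2 / N1
T2 = 17 * 29 / 17
T2 = 493 / 17
T2 = 29 Nm

29 Nm


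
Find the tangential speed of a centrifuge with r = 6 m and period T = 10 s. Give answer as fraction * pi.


Given: radius r = 6 m, period T = 10 s
Using v = 2*pi*r / T
v = 2*pi*6 / 10
v = 12*pi / 10
v = 6/5*pi m/s

6/5*pi m/s


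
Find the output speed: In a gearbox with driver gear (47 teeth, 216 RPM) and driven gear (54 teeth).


Given: N1 = 47 teeth, w1 = 216 RPM, N2 = 54 teeth
Using N1*w1 = N2*w2
w2 = N1*w1 / N2
w2 = 47*216 / 54
w2 = 10152 / 54
w2 = 188 RPM

188 RPM


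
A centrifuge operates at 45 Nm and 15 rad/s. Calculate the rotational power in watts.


Given: tau = 45 Nm, omega = 15 rad/s
Using P = tau * omega
P = 45 * 15
P = 675 W

675 W


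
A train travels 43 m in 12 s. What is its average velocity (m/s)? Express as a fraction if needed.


Given: distance d = 43 m, time t = 12 s
Using v = d / t
v = 43 / 12
v = 43/12 m/s

43/12 m/s


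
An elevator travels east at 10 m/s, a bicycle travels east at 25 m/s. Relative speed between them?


Given: v_A = 10 m/s east, v_B = 25 m/s east
Both move in the same direction; relative speed = |v_A - v_B|
|10 - 25| = |-15|
= 15 m/s

15 m/s


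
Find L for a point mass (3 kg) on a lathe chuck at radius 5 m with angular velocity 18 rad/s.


Given: m = 3 kg, r = 5 m, omega = 18 rad/s
For a point mass: I = m*r^2
I = 3*5^2 = 3*25 = 75
L = I*omega = 75*18
L = 1350 kg*m^2/s

1350 kg*m^2/s


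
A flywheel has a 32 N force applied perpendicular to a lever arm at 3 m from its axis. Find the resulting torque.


Given: F = 32 N, r = 3 m, angle = 90 deg (perpendicular)
Using tau = F * r * sin(90)
sin(90) = 1
tau = 32 * 3 * 1
tau = 96 Nm

96 Nm


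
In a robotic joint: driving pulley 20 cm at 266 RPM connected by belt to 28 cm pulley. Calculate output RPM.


Given: D1 = 20 cm, w1 = 266 RPM, D2 = 28 cm
Using D1*w1 = D2*w2
w2 = D1*w1 / D2
w2 = 20*266 / 28
w2 = 5320 / 28
w2 = 190 RPM

190 RPM


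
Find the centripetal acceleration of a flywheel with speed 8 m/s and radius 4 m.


Given: v = 8 m/s, r = 4 m
Using a_c = v^2 / r
a_c = 8^2 / 4
a_c = 64 / 4
a_c = 16 m/s^2

16 m/s^2


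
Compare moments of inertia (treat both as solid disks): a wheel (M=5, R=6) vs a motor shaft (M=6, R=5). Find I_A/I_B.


Given: M1=5 kg, R1=6 m, M2=6 kg, R2=5 m
For a disk: I = (1/2)*M*R^2, so I_A/I_B = (M1*R1^2)/(M2*R2^2)
M1*R1^2 = 5*36 = 180
M2*R2^2 = 6*25 = 150
I_A/I_B = 180/150 = 6/5

6/5


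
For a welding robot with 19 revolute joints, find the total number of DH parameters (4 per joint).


Given: 19 joints, 4 DH parameters per joint (d, theta, a, alpha)
Total DH parameters = number_of_joints * 4
Total = 19 * 4
Total = 76

76


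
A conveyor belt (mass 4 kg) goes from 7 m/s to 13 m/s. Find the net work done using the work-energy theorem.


Given: m = 4 kg, v0 = 7 m/s, v = 13 m/s
Using W = (1/2)*m*(v^2 - v0^2)
v^2 = 13^2 = 169
v0^2 = 7^2 = 49
v^2 - v0^2 = 169 - 49 = 120
W = (1/2)*4*120 = 240 J

240 J


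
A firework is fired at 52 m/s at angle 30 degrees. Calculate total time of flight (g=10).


Given: v0 = 52 m/s, theta = 30 deg, g = 10 m/s^2
sin(30) = 1/2
Using T = 2*v0*sin(theta) / g
T = 2*52*1/2 / 10
T = 52 / 10
T = 26/5 s

26/5 s


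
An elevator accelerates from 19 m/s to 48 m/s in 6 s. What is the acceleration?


Given: initial velocity v0 = 19 m/s, final velocity v = 48 m/s, time t = 6 s
Using a = (v - v0) / t
a = (48 - 19) / 6
a = 29 / 6
a = 29/6 m/s^2

29/6 m/s^2


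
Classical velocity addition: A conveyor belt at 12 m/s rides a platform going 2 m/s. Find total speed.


Given: object velocity = 12 m/s, platform velocity = 2 m/s (same direction)
Using classical velocity addition: v_total = v_object + v_platform
v_total = 12 + 2
v_total = 14 m/s

14 m/s


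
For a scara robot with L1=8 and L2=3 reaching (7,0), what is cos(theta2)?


Given: L1 = 8, L2 = 3, target (x, y) = (7, 0)
Using cos(theta2) = (x^2 + y^2 - L1^2 - L2^2) / (2*L1*L2)
x^2 + y^2 = 7^2 + 0 = 49
L1^2 + L2^2 = 64 + 9 = 73
Numerator = 49 - 73 = -24
Denominator = 2*8*3 = 48
cos(theta2) = -24/48 = -1/2

-1/2


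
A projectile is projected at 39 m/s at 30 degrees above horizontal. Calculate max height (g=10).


Given: v0 = 39 m/s, theta = 30 deg, g = 10 m/s^2
sin^2(30) = 1/4
Using H = v0^2 * sin^2(theta) / (2*g)
H = 39^2 * 1/4 / (2*10)
H = 1521 * 1/4 / 20
H = 1521/4 / 20
H = 1521/80 m

1521/80 m


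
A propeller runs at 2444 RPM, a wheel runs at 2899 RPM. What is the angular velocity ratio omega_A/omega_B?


Given: RPM_A = 2444, RPM_B = 2899
omega = 2*pi*RPM/60, so omega_A/omega_B = RPM_A / RPM_B
omega_A/omega_B = 2444 / 2899
omega_A/omega_B = 188/223

188/223


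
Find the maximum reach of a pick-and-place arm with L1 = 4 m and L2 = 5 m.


Given: L1 = 4 m, L2 = 5 m
For a 2-link planar arm, max reach = L1 + L2 (fully extended)
Max reach = 4 + 5
Max reach = 9 m

9 m


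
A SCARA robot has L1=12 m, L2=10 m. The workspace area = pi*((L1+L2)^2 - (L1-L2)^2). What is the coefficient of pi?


Given: L1 = 12, L2 = 10
(L1+L2)^2 = (22)^2 = 484
(L1-L2)^2 = (2)^2 = 4
Difference = 484 - 4 = 480
This equals 4*L1*L2 = 4*12*10 = 480
Workspace area = 480*pi

480


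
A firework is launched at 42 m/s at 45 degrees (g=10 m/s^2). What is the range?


Given: v0 = 42 m/s, theta = 45 deg, g = 10 m/s^2
sin(2*45) = sin(90) = 1
Using R = v0^2 * sin(2*theta) / g
R = 42^2 * 1 / 10
R = 1764 / 10
R = 882/5 m

882/5 m


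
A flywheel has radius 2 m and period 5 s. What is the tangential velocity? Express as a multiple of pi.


Given: radius r = 2 m, period T = 5 s
Using v = 2*pi*r / T
v = 2*pi*2 / 5
v = 4*pi / 5
v = 4/5*pi m/s

4/5*pi m/s


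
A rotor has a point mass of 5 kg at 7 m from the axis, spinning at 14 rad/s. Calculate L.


Given: m = 5 kg, r = 7 m, omega = 14 rad/s
For a point mass: I = m*r^2
I = 5*7^2 = 5*49 = 245
L = I*omega = 245*14
L = 3430 kg*m^2/s

3430 kg*m^2/s


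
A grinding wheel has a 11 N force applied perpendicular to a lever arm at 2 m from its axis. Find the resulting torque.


Given: F = 11 N, r = 2 m, angle = 90 deg (perpendicular)
Using tau = F * r * sin(90)
sin(90) = 1
tau = 11 * 2 * 1
tau = 22 Nm

22 Nm


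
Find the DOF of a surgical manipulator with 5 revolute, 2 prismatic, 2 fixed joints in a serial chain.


Given: serial robot with 5 revolute, 2 prismatic, 2 fixed joints
DOF contribution per joint type: revolute=1, prismatic=1, spherical=3, fixed=0
DOF = 5*1 + 2*1 + 2*0
DOF = 7

7


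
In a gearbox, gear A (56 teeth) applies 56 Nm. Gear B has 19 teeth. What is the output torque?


Given: N1 = 56, N2 = 19, T1 = 56 Nm
Using T2/T1 = N2/N1
T2 = T1 * N2 / N1
T2 = 56 * 19 / 56
T2 = 1064 / 56
T2 = 19 Nm

19 Nm


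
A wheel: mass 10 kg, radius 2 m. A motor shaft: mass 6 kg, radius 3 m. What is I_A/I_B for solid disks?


Given: M1=10 kg, R1=2 m, M2=6 kg, R2=3 m
For a disk: I = (1/2)*M*R^2, so I_A/I_B = (M1*R1^2)/(M2*R2^2)
M1*R1^2 = 10*4 = 40
M2*R2^2 = 6*9 = 54
I_A/I_B = 40/54 = 20/27

20/27


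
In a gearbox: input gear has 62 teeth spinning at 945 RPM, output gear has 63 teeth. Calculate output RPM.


Given: N1 = 62 teeth, w1 = 945 RPM, N2 = 63 teeth
Using N1*w1 = N2*w2
w2 = N1*w1 / N2
w2 = 62*945 / 63
w2 = 58590 / 63
w2 = 930 RPM

930 RPM


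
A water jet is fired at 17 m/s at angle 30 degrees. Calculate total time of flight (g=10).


Given: v0 = 17 m/s, theta = 30 deg, g = 10 m/s^2
sin(30) = 1/2
Using T = 2*v0*sin(theta) / g
T = 2*17*1/2 / 10
T = 17 / 10
T = 17/10 s

17/10 s


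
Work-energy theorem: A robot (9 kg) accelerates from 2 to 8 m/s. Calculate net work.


Given: m = 9 kg, v0 = 2 m/s, v = 8 m/s
Using W = (1/2)*m*(v^2 - v0^2)
v^2 = 8^2 = 64
v0^2 = 2^2 = 4
v^2 - v0^2 = 64 - 4 = 60
W = (1/2)*9*60 = 270 J

270 J


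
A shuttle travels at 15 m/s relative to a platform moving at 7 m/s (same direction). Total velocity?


Given: object velocity = 15 m/s, platform velocity = 7 m/s (same direction)
Using classical velocity addition: v_total = v_object + v_platform
v_total = 15 + 7
v_total = 22 m/s

22 m/s


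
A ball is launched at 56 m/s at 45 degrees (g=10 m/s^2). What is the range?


Given: v0 = 56 m/s, theta = 45 deg, g = 10 m/s^2
sin(2*45) = sin(90) = 1
Using R = v0^2 * sin(2*theta) / g
R = 56^2 * 1 / 10
R = 3136 / 10
R = 1568/5 m

1568/5 m


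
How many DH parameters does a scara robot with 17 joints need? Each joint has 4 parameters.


Given: 17 joints, 4 DH parameters per joint (d, theta, a, alpha)
Total DH parameters = number_of_joints * 4
Total = 17 * 4
Total = 68

68


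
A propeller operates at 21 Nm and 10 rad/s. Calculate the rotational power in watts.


Given: tau = 21 Nm, omega = 10 rad/s
Using P = tau * omega
P = 21 * 10
P = 210 W

210 W


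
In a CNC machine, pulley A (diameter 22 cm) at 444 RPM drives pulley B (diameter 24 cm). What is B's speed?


Given: D1 = 22 cm, w1 = 444 RPM, D2 = 24 cm
Using D1*w1 = D2*w2
w2 = D1*w1 / D2
w2 = 22*444 / 24
w2 = 9768 / 24
w2 = 407 RPM

407 RPM


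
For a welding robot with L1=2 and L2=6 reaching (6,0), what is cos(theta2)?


Given: L1 = 2, L2 = 6, target (x, y) = (6, 0)
Using cos(theta2) = (x^2 + y^2 - L1^2 - L2^2) / (2*L1*L2)
x^2 + y^2 = 6^2 + 0 = 36
L1^2 + L2^2 = 4 + 36 = 40
Numerator = 36 - 40 = -4
Denominator = 2*2*6 = 24
cos(theta2) = -4/24 = -1/6

-1/6


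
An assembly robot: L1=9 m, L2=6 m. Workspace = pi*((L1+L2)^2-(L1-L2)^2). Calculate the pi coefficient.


Given: L1 = 9, L2 = 6
(L1+L2)^2 = (15)^2 = 225
(L1-L2)^2 = (3)^2 = 9
Difference = 225 - 9 = 216
This equals 4*L1*L2 = 4*9*6 = 216
Workspace area = 216*pi

216


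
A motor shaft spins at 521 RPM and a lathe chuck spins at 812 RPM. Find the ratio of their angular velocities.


Given: RPM_A = 521, RPM_B = 812
omega = 2*pi*RPM/60, so omega_A/omega_B = RPM_A / RPM_B
omega_A/omega_B = 521 / 812
omega_A/omega_B = 521/812

521/812


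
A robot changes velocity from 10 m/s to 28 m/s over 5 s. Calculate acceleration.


Given: initial velocity v0 = 10 m/s, final velocity v = 28 m/s, time t = 5 s
Using a = (v - v0) / t
a = (28 - 10) / 5
a = 18 / 5
a = 18/5 m/s^2

18/5 m/s^2


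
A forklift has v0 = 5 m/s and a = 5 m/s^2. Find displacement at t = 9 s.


Given: v0 = 5 m/s, a = 5 m/s^2, t = 9 s
Using s = v0*t + (1/2)*a*t^2
s = 5*9 + (1/2)*5*9^2
s = 45 + (1/2)*405
s = 45 + 405/2
s = 495/2

495/2 m
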